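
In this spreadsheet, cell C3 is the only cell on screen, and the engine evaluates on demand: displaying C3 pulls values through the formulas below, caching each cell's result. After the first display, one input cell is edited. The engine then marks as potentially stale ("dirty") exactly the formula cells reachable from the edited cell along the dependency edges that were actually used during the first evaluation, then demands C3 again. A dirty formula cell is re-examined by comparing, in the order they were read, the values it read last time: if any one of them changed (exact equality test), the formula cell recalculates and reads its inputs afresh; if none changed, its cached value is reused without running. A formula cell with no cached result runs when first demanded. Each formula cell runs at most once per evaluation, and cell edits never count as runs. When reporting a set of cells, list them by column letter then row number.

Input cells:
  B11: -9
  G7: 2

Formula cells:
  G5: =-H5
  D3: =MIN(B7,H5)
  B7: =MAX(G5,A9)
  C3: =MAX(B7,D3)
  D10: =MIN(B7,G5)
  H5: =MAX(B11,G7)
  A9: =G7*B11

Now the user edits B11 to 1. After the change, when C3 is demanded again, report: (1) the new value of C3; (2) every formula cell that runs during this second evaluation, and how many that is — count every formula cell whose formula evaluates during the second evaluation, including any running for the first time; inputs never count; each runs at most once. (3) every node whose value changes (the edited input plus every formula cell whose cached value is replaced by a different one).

C3 now evaluates to 2.
Run set: A9, B7, C3, D3, H5 (5 run).
Changed values: A9, B7, B11, C3, D3.
The important point: at G5 every value read last time is unchanged, so the dirty flag clears without a run.

Initial pass — values computed on the first demand:
  A9 = 2 * -9 = -18
  H5 = MAX(-9, 2) = 2
  G5 = -(2) = -2
  B7 = MAX(-2, -18) = -2
  D3 = MIN(-2, 2) = -2
  C3 = MAX(-2, -2) = -2

Second demand — change propagation:
  A9: re-runs because B11 -9->1; new result 2.
  H5: re-runs because B11 -9->1; new result 2 (unchanged).
  G5: re-examined; everything it read last time is the same (H5 unchanged) — cache -2 kept, no run.
  B7: re-runs because A9 -18->2; new result 2.
  D3: re-runs because B7 -2->2; new result 2.
  C3: re-runs because B7 -2->2; D3 -2->2; new result 2.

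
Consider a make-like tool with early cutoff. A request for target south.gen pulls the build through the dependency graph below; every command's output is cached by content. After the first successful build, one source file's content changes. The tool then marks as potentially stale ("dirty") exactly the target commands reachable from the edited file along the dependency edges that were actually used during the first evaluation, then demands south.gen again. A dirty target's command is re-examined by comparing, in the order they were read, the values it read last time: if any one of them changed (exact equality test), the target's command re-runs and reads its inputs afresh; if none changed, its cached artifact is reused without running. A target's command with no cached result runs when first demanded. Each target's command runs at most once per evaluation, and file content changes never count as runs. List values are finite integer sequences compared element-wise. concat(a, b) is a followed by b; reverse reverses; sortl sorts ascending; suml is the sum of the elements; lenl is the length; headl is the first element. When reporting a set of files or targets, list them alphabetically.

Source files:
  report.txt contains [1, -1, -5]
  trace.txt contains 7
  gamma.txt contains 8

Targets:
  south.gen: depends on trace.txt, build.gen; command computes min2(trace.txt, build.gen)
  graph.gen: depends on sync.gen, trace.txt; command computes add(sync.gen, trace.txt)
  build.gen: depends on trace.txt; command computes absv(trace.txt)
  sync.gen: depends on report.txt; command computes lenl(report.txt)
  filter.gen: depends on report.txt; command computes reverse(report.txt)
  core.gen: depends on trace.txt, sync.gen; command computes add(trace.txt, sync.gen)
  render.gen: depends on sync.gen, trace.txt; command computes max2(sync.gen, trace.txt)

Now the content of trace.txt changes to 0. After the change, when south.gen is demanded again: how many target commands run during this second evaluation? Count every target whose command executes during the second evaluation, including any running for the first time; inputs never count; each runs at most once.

First demand of the output computes:
  build.gen = absv(7) = 7
  south.gen = min2(7, 7) = 7

After the edit, cleaning proceeds:
  build.gen: a read changed (trace.txt 7->0) — executes, giving 0.
  south.gen: a read changed (trace.txt 7->0; build.gen 7->0) — executes, giving 0.

2 target commands run: build.gen, south.gen.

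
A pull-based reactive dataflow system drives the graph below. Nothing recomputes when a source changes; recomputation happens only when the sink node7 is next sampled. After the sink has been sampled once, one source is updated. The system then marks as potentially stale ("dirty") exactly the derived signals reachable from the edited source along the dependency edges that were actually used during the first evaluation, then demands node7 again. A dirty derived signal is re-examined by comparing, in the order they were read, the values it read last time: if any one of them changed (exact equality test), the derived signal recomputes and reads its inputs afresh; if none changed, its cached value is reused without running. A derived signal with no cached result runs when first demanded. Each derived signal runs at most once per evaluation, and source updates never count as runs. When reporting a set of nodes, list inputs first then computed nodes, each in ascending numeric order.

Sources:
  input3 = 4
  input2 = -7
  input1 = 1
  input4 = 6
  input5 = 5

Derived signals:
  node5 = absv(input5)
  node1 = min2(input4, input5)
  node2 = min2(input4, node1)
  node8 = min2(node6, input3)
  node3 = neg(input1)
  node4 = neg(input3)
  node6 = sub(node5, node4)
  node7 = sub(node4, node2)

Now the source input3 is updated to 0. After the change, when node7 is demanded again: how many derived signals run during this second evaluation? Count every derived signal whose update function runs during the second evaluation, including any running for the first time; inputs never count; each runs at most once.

Derived signals that run: node4, node7 — 2 in total.

First evaluation (everything demanded from the output):
  node1 = min2(6, 5) = 5
  node2 = min2(6, 5) = 5
  node4 = neg(4) = -4
  node7 = sub(-4, 5) = -9

Propagation after the edit:
  node4: runs — input3 4->0; result 0.
  node7: runs — node4 -4->0; result -5.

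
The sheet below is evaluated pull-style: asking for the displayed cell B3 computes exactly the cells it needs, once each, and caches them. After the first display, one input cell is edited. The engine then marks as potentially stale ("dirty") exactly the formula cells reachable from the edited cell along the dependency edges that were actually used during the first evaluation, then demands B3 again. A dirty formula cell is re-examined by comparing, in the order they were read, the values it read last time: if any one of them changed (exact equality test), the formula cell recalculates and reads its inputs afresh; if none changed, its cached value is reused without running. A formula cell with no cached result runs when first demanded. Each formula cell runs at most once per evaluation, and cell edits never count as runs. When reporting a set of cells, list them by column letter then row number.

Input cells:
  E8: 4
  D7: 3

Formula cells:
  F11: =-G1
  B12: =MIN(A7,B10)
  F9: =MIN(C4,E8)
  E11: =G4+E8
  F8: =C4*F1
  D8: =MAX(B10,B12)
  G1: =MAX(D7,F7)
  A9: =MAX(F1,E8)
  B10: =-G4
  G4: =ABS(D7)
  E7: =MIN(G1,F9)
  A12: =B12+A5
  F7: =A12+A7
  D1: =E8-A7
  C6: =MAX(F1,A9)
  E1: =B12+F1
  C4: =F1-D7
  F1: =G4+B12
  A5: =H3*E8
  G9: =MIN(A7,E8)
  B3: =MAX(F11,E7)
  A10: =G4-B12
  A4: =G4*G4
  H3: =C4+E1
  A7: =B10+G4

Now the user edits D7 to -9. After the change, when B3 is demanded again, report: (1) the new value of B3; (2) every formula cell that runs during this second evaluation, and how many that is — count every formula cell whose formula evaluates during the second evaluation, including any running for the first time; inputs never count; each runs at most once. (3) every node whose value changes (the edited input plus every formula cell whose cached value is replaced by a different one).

First demand of the output computes:
  G4 = ABS(3) = 3
  B10 = -(3) = -3
  A7 = -3 + 3 = 0
  B12 = MIN(0, -3) = -3
  F1 = 3 + -3 = 0
  C4 = 0 - 3 = -3
  E1 = -3 + 0 = -3
  F9 = MIN(-3, 4) = -3
  H3 = -3 + -3 = -6
  A5 = -6 * 4 = -24
  A12 = -3 + -24 = -27
  F7 = -27 + 0 = -27
  G1 = MAX(3, -27) = 3
  E7 = MIN(3, -3) = -3
  F11 = -(3) = -3
  B3 = MAX(-3, -3) = -3

After the edit, cleaning proceeds:
  G4: a read changed (D7 3->-9) — executes, giving 9.
  B10: a read changed (G4 3->9) — executes, giving -9.
  A7: a read changed (B10 -3->-9; G4 3->9) — executes, giving 0 — identical to its old value.
  B12: a read changed (B10 -3->-9) — executes, giving -9.
  F1: a read changed (G4 3->9; B12 -3->-9) — executes, giving 0 — identical to its old value.
  C4: a read changed (D7 3->-9) — executes, giving 9.
  E1: a read changed (B12 -3->-9) — executes, giving -9.
  F9: a read changed (C4 -3->9) — executes, giving 4.
  H3: a read changed (C4 -3->9; E1 -3->-9) — executes, giving 0.
  A5: a read changed (H3 -6->0) — executes, giving 0.
  A12: a read changed (B12 -3->-9; A5 -24->0) — executes, giving -9.
  F7: a read changed (A12 -27->-9) — executes, giving -9.
  G1: a read changed (D7 3->-9; F7 -27->-9) — executes, giving -9.
  E7: a read changed (G1 3->-9; F9 -3->4) — executes, giving -9.
  F11: a read changed (G1 3->-9) — executes, giving 9.
  B3: a read changed (F11 -3->9; E7 -3->-9) — executes, giving 9.

Demanding B3 again yields 9.
16 formula cells run: A5, A7, A12, B3, B10, B12, C4, E1, E7, F1, F7, F9, F11, G1, G4, H3.
The nodes whose values change: A5, A12, B3, B10, B12, C4, D7, E1, E7, F7, F9, F11, G1, G4, H3.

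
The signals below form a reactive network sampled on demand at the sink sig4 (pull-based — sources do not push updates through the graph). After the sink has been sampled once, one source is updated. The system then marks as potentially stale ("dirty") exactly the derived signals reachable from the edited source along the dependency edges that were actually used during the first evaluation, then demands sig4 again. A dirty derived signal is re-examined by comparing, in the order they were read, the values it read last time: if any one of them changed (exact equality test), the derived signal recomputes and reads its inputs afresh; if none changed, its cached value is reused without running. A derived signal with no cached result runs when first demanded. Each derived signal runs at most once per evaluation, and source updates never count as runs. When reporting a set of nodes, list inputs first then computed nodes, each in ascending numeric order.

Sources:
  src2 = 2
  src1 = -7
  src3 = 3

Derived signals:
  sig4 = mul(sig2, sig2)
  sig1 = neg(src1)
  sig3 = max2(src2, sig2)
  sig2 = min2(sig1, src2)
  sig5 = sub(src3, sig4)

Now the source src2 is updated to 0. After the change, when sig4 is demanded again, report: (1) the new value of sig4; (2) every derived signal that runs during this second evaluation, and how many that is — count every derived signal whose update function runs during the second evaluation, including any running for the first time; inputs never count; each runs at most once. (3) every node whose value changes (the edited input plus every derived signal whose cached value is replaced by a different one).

sig4 now evaluates to 0.
Run set: sig2, sig4 (2 run).
Changed values: src2, sig2, sig4.

Initial pass — values computed on the first demand:
  sig1 = neg(-7) = 7
  sig2 = min2(7, 2) = 2
  sig4 = mul(2, 2) = 4

Second demand — change propagation:
  sig2: re-runs because src2 2->0; new result 0.
  sig4: re-runs because sig2 2->0; sig2 2->0; new result 0.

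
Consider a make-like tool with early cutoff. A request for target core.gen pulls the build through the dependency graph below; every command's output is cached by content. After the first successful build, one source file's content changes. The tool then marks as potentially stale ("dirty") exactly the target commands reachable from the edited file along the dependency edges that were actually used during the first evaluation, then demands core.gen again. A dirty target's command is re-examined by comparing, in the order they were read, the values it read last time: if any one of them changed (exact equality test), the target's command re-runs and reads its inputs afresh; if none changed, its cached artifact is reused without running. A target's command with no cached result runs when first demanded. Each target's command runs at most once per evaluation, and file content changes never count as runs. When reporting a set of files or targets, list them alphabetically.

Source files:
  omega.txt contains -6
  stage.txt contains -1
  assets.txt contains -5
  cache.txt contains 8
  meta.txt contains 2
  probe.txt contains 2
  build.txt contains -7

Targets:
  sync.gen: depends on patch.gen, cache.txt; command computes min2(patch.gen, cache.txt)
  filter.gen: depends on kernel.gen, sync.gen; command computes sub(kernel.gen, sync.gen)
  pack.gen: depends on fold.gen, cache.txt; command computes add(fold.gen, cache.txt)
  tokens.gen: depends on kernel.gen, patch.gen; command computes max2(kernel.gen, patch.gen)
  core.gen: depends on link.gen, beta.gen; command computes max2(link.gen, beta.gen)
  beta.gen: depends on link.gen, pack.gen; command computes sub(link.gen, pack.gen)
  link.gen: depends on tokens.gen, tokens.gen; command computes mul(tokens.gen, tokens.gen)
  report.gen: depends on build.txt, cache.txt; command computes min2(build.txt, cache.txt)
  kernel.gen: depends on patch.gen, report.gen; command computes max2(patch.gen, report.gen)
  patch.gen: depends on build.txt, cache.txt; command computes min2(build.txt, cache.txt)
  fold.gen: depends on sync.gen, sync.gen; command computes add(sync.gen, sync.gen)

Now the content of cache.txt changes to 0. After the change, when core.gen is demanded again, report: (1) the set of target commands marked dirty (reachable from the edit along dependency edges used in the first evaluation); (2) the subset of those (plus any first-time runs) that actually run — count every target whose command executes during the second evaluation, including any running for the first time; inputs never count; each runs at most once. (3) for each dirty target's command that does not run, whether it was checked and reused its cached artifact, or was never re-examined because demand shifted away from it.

First demand of the output computes:
  patch.gen = min2(-7, 8) = -7
  report.gen = min2(-7, 8) = -7
  kernel.gen = max2(-7, -7) = -7
  sync.gen = min2(-7, 8) = -7
  fold.gen = add(-7, -7) = -14
  pack.gen = add(-14, 8) = -6
  tokens.gen = max2(-7, -7) = -7
  link.gen = mul(-7, -7) = 49
  beta.gen = sub(49, -6) = 55
  core.gen = max2(49, 55) = 55

After the edit, cleaning proceeds:
  patch.gen: a read changed (cache.txt 8->0) — executes, giving -7 — identical to its old value.
  report.gen: a read changed (cache.txt 8->0) — executes, giving -7 — identical to its old value.
  kernel.gen: dirty, but its reads are unchanged (patch.gen unchanged, report.gen unchanged); cached -7 stands.
  sync.gen: a read changed (cache.txt 8->0) — executes, giving -7 — identical to its old value.
  fold.gen: dirty, but its reads are unchanged (sync.gen unchanged, sync.gen unchanged); cached -14 stands.
  pack.gen: a read changed (cache.txt 8->0) — executes, giving -14.
  tokens.gen: dirty, but its reads are unchanged (kernel.gen unchanged, patch.gen unchanged); cached -7 stands.
  link.gen: dirty, but its reads are unchanged (tokens.gen unchanged, tokens.gen unchanged); cached 49 stands.
  beta.gen: a read changed (pack.gen -6->-14) — executes, giving 63.
  core.gen: a read changed (beta.gen 55->63) — executes, giving 63.

Note where the cutoff bites: kernel.gen is checked, finds nothing changed, and keeps its cache.

The edit dirties: beta.gen, core.gen, fold.gen, kernel.gen, link.gen, pack.gen, patch.gen, report.gen, sync.gen, tokens.gen.
6 target commands run: beta.gen, core.gen, pack.gen, patch.gen, report.gen, sync.gen.
Cache hits after checking: fold.gen, kernel.gen, link.gen, tokens.gen.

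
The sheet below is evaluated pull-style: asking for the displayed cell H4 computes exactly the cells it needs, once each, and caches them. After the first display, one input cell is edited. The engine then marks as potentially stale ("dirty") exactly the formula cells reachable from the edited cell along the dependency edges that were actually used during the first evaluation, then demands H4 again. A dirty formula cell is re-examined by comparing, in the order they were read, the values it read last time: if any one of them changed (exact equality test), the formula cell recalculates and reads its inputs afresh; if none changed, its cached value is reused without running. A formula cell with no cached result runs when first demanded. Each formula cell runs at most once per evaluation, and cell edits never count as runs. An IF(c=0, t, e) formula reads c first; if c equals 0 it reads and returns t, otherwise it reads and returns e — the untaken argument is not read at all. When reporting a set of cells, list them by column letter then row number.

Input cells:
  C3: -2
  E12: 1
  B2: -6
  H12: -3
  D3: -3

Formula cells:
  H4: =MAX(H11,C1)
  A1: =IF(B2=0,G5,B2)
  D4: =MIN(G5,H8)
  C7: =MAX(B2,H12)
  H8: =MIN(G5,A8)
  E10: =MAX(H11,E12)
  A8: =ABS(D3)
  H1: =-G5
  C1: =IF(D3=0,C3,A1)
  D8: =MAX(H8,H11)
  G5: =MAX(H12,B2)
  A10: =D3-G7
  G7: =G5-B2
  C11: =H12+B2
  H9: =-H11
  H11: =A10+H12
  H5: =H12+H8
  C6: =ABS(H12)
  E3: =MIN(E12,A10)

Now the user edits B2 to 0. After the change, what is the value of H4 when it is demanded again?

Demanding H4 again yields 0.

First demand of the output computes:
  G5 = MAX(-3, -6) = -3
  A1 = IF(B2=0: B2=-6 -> else branch B2) = -6
  C1 = IF(D3=0: D3=-3 -> else branch A1) = -6
  G7 = -3 - -6 = 3
  A10 = -3 - 3 = -6
  H11 = -6 + -3 = -9
  H4 = MAX(-9, -6) = -6

After the edit, cleaning proceeds:
  G5: a read changed (B2 -6->0) — executes, giving 0.
  A1: a read changed (B2 -6->0; B2 -6->0) — executes, giving 0.
  C1: a read changed (A1 -6->0) — executes, giving 0.
  G7: a read changed (G5 -3->0; B2 -6->0) — executes, giving 0.
  A10: a read changed (G7 3->0) — executes, giving -3.
  H11: a read changed (A10 -6->-3) — executes, giving -6.
  H4: a read changed (H11 -9->-6; C1 -6->0) — executes, giving 0.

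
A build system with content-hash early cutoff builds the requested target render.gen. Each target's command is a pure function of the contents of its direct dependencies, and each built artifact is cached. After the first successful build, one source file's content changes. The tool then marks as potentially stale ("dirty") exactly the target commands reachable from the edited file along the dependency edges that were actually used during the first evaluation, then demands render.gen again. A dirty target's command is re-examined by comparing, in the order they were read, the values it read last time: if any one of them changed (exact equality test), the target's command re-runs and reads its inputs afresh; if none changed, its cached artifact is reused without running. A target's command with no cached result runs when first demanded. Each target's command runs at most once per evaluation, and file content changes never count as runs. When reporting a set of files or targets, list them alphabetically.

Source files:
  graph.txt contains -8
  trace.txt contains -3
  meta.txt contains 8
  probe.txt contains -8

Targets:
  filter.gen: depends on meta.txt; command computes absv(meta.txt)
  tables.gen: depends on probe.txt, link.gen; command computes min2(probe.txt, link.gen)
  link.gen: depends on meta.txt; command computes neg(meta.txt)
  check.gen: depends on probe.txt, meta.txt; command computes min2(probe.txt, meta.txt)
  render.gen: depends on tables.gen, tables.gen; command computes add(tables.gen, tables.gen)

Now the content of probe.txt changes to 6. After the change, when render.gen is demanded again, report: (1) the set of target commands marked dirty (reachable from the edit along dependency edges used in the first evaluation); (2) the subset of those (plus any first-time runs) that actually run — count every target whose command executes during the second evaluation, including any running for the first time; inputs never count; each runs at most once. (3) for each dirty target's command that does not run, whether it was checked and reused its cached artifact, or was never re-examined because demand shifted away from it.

Marked dirty: render.gen, tables.gen.
Target commands that run: tables.gen — 1 in total.
Checked but reused from cache: render.gen.
Key observation: the change is absorbed at tables.gen — it re-runs but produces the same value, and the output's value is unchanged.

First evaluation (everything demanded from the output):
  link.gen = neg(8) = -8
  tables.gen = min2(-8, -8) = -8
  render.gen = add(-8, -8) = -16

Propagation after the edit:
  tables.gen: runs — probe.txt -8->6; result -8 (same value as before).
  render.gen: checked — values it read are unchanged (tables.gen unchanged, tables.gen unchanged); reused cached -16 without running.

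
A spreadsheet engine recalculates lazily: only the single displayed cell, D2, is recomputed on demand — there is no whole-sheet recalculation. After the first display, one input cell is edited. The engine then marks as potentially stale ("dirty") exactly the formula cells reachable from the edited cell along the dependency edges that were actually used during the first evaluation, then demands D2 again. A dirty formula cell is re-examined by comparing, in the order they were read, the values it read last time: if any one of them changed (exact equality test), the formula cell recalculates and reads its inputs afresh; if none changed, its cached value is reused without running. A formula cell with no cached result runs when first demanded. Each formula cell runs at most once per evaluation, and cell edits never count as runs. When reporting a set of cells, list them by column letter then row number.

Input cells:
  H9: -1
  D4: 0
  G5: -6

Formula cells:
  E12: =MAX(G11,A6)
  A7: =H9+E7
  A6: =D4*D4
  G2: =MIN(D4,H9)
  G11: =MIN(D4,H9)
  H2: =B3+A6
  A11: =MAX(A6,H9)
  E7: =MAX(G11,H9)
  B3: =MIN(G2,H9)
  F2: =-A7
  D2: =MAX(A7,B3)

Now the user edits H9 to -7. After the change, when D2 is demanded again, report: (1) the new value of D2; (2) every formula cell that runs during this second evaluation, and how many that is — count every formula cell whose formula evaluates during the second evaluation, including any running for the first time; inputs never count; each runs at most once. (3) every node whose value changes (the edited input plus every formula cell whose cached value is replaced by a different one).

New value of D2: -7.
Formula cells that run: A7, B3, D2, E7, G2, G11 — 6 in total.
Values that change: A7, B3, D2, E7, G2, G11, H9.

First evaluation (everything demanded from the output):
  G2 = MIN(0, -1) = -1
  B3 = MIN(-1, -1) = -1
  G11 = MIN(0, -1) = -1
  E7 = MAX(-1, -1) = -1
  A7 = -1 + -1 = -2
  D2 = MAX(-2, -1) = -1

Propagation after the edit:
  G2: runs — H9 -1->-7; result -7.
  B3: runs — G2 -1->-7; H9 -1->-7; result -7.
  G11: runs — H9 -1->-7; result -7.
  E7: runs — G11 -1->-7; H9 -1->-7; result -7.
  A7: runs — H9 -1->-7; E7 -1->-7; result -14.
  D2: runs — A7 -2->-14; B3 -1->-7; result -7.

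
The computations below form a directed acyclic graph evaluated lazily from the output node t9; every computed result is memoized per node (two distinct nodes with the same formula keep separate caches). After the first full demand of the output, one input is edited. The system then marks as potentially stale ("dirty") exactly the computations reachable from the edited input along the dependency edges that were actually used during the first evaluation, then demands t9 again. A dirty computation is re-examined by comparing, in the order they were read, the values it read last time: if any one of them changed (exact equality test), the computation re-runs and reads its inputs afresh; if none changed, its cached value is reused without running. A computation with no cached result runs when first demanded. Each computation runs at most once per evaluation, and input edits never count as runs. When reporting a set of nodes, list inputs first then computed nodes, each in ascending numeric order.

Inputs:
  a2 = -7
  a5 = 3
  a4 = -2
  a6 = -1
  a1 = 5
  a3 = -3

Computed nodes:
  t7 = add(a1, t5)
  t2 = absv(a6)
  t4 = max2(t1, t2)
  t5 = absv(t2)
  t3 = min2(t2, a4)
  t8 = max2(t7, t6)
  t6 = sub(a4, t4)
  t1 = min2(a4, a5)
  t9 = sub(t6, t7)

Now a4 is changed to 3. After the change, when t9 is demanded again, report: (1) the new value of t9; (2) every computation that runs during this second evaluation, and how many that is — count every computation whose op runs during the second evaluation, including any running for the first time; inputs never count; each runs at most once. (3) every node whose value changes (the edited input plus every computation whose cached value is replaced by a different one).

First demand of the output computes:
  t1 = min2(-2, 3) = -2
  t2 = absv(-1) = 1
  t4 = max2(-2, 1) = 1
  t5 = absv(1) = 1
  t6 = sub(-2, 1) = -3
  t7 = add(5, 1) = 6
  t9 = sub(-3, 6) = -9

After the edit, cleaning proceeds:
  t1: a read changed (a4 -2->3) — executes, giving 3.
  t4: a read changed (t1 -2->3) — executes, giving 3.
  t6: a read changed (a4 -2->3; t4 1->3) — executes, giving 0.
  t9: a read changed (t6 -3->0) — executes, giving -6.

Demanding t9 again yields -6.
4 computations run: t1, t4, t6, t9.
The nodes whose values change: a4, t1, t4, t6, t9.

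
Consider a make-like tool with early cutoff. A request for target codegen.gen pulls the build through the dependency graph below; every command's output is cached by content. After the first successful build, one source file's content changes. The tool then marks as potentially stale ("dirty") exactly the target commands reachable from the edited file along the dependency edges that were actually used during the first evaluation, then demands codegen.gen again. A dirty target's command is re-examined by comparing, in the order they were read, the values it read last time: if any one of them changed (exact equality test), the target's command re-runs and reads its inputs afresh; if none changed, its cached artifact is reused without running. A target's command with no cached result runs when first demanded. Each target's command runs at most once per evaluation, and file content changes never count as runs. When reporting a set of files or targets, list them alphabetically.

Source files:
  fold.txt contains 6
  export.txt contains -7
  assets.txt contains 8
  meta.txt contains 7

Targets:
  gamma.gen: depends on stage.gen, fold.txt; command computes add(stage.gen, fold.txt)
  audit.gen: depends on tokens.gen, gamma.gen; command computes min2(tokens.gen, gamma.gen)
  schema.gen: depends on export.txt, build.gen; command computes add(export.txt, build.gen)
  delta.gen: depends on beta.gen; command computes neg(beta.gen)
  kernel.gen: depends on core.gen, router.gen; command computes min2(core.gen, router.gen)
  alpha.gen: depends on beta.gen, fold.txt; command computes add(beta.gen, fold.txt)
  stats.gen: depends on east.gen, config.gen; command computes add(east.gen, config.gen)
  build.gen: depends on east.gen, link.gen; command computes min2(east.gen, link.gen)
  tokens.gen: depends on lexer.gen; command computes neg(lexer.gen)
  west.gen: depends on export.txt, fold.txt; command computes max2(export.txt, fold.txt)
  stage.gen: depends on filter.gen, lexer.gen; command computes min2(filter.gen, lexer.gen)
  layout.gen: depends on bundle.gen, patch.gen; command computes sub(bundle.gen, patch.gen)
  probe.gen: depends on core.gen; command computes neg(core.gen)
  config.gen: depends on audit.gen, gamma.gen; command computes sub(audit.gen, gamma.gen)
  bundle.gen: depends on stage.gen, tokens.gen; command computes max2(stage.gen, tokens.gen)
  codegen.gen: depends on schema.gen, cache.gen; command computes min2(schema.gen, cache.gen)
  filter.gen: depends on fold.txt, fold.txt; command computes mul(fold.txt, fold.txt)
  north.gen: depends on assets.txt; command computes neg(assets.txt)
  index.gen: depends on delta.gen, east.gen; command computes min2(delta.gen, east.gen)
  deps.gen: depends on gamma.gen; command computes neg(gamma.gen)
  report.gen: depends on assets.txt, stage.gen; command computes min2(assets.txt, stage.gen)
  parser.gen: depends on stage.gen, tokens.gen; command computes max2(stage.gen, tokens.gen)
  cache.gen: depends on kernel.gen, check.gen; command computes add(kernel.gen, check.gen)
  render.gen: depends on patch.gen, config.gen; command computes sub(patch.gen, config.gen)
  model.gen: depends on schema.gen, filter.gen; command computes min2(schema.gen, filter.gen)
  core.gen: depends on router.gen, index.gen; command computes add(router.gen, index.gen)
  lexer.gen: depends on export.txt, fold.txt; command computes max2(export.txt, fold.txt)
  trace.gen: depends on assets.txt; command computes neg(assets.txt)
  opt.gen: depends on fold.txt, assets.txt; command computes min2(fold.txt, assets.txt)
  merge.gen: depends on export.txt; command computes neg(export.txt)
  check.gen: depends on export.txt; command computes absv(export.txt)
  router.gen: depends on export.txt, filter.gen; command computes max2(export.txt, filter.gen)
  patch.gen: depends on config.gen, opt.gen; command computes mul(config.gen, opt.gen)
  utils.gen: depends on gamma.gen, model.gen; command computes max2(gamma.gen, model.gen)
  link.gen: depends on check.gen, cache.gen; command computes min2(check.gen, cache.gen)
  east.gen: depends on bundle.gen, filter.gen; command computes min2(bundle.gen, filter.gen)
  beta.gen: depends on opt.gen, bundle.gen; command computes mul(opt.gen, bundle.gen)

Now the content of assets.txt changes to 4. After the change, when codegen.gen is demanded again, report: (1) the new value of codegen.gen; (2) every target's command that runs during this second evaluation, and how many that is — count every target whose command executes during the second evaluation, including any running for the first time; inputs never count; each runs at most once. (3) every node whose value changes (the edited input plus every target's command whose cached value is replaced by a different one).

Demanding codegen.gen again yields -1.
9 target commands run: beta.gen, cache.gen, codegen.gen, core.gen, delta.gen, index.gen, kernel.gen, link.gen, opt.gen.
The nodes whose values change: assets.txt, beta.gen, cache.gen, core.gen, delta.gen, index.gen, kernel.gen, opt.gen.
Note where the cutoff bites: build.gen is checked, finds nothing changed, and keeps its cache.

First demand of the output computes:
  check.gen = absv(-7) = 7
  filter.gen = mul(6, 6) = 36
  lexer.gen = max2(-7, 6) = 6
  opt.gen = min2(6, 8) = 6
  router.gen = max2(-7, 36) = 36
  stage.gen = min2(36, 6) = 6
  tokens.gen = neg(6) = -6
  bundle.gen = max2(6, -6) = 6
  beta.gen = mul(6, 6) = 36
  delta.gen = neg(36) = -36
  east.gen = min2(6, 36) = 6
  index.gen = min2(-36, 6) = -36
  core.gen = add(36, -36) = 0
  kernel.gen = min2(0, 36) = 0
  cache.gen = add(0, 7) = 7
  link.gen = min2(7, 7) = 7
  build.gen = min2(6, 7) = 6
  schema.gen = add(-7, 6) = -1
  codegen.gen = min2(-1, 7) = -1

After the edit, cleaning proceeds:
  opt.gen: a read changed (assets.txt 8->4) — executes, giving 4.
  beta.gen: a read changed (opt.gen 6->4) — executes, giving 24.
  delta.gen: a read changed (beta.gen 36->24) — executes, giving -24.
  index.gen: a read changed (delta.gen -36->-24) — executes, giving -24.
  core.gen: a read changed (index.gen -36->-24) — executes, giving 12.
  kernel.gen: a read changed (core.gen 0->12) — executes, giving 12.
  cache.gen: a read changed (kernel.gen 0->12) — executes, giving 19.
  link.gen: a read changed (cache.gen 7->19) — executes, giving 7 — identical to its old value.
  build.gen: dirty, but its reads are unchanged (east.gen unchanged, link.gen unchanged); cached 6 stands.
  schema.gen: dirty, but its reads are unchanged (export.txt unchanged, build.gen unchanged); cached -1 stands.
  codegen.gen: a read changed (cache.gen 7->19) — executes, giving -1 — identical to its old value.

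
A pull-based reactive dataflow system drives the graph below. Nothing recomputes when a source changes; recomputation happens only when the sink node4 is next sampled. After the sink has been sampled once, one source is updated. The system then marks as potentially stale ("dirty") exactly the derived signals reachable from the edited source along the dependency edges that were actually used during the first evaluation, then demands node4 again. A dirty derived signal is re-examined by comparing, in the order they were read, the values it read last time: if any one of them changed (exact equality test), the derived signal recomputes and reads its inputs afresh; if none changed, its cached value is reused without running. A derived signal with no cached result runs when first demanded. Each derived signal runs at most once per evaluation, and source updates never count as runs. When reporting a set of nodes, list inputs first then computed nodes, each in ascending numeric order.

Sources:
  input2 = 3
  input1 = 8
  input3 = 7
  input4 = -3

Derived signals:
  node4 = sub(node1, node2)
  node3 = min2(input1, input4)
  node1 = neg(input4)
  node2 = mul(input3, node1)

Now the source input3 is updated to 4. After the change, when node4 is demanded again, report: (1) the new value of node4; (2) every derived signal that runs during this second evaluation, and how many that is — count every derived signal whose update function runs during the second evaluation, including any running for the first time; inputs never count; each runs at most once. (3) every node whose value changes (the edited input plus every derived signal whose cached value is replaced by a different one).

New value of node4: -9.
Derived signals that run: node2, node4 — 2 in total.
Values that change: input3, node2, node4.

First evaluation (everything demanded from the output):
  node1 = neg(-3) = 3
  node2 = mul(7, 3) = 21
  node4 = sub(3, 21) = -18

Propagation after the edit:
  node2: runs — input3 7->4; result 12.
  node4: runs — node2 21->12; result -9.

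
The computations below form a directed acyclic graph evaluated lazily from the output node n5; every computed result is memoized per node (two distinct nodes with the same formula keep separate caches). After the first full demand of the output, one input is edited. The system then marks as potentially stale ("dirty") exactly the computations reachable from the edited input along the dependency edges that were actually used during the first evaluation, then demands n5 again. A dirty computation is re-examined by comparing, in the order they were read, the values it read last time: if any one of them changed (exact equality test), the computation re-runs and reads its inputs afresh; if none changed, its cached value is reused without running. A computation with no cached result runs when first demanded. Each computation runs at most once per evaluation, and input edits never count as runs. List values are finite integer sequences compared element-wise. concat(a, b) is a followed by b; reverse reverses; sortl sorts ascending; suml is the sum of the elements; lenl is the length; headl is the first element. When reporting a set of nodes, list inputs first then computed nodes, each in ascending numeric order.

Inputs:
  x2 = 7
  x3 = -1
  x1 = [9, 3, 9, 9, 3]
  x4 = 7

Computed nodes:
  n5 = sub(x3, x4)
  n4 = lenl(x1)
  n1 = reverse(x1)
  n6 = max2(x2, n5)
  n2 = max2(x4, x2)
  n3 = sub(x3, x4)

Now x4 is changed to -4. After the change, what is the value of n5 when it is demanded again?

Demanding n5 again yields 3.

First demand of the output computes:
  n5 = sub(-1, 7) = -8

After the edit, cleaning proceeds:
  n5: a read changed (x4 7->-4) — executes, giving 3.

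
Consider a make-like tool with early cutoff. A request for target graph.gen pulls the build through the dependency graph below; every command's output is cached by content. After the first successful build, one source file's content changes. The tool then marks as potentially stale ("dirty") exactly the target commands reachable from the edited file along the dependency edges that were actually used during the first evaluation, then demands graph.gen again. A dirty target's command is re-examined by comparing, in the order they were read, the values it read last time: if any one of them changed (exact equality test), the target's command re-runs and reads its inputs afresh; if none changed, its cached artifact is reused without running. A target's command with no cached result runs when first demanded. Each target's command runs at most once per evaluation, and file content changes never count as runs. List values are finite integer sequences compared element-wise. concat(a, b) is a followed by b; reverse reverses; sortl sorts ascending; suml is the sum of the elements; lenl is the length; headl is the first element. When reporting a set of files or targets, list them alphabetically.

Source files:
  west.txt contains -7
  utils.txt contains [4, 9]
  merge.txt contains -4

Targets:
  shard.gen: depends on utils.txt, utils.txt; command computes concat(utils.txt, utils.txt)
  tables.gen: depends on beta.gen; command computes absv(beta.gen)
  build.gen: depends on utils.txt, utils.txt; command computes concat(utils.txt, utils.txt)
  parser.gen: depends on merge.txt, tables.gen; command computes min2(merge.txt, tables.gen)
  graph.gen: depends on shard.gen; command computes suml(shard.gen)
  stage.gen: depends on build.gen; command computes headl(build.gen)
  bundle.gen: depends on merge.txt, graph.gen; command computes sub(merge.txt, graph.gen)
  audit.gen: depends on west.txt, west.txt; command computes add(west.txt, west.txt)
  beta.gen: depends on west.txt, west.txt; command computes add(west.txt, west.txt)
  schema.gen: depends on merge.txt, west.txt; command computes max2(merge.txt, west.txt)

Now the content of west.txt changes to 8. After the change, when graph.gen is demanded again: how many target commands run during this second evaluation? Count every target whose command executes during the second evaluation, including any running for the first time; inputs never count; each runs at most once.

0 target commands run: none.
Note the shortcut — west.txt feeds only undemanded nodes, so no recomputation happens.

First demand of the output computes:
  shard.gen = concat([4, 9], [4, 9]) = [4, 9, 4, 9]
  graph.gen = suml([4, 9, 4, 9]) = 26

After the edit, cleaning proceeds:
  west.txt only reaches undemanded nodes; the second demand re-runs nothing.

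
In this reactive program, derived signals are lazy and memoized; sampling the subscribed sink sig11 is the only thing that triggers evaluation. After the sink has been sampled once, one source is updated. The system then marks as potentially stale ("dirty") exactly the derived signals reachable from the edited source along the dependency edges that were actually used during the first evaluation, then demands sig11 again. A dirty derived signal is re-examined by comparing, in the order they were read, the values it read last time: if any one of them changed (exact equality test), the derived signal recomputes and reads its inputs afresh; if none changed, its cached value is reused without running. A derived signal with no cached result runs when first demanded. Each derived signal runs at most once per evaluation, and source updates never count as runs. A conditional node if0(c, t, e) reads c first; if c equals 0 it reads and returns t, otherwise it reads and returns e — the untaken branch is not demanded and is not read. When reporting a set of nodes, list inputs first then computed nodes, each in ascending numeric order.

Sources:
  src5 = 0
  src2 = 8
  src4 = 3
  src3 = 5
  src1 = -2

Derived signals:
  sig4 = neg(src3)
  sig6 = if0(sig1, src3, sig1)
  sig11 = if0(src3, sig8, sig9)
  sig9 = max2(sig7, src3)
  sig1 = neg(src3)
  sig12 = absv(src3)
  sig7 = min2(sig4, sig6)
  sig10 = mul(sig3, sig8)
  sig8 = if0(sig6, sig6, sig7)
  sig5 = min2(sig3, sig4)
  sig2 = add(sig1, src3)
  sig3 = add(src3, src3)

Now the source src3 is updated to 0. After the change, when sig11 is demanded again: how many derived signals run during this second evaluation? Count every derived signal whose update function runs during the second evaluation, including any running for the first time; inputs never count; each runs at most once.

First demand of the output computes:
  sig1 = neg(5) = -5
  sig4 = neg(5) = -5
  sig6 = if0(sig1=-5 -> else branch sig1) = -5
  sig7 = min2(-5, -5) = -5
  sig9 = max2(-5, 5) = 5
  sig11 = if0(src3=5 -> else branch sig9) = 5

After the edit, cleaning proceeds:
  sig1: a read changed (src3 5->0) — executes, giving 0.
  sig4: stays stale; no demand reaches it after the flip.
  sig6: a read changed (sig1 -5->0; sig1 -5->0) — executes, giving 0.
  sig7: stays stale; no demand reaches it after the flip.
  sig8: had never run; runs now, result 0.
  sig9: stays stale; no demand reaches it after the flip.
  sig11: a read changed (src3 5->0) — executes, giving 0.

Note the branch switch — demand abandons sig4, sig7, sig9, which are never re-examined.

4 derived signals run: sig1, sig6, sig8, sig11.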